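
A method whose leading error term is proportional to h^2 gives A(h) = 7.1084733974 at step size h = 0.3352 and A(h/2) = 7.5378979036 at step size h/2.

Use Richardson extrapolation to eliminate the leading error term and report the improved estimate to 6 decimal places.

7.681039

Error is O(h^2); halving h shrinks it by 2^2 = 4.
Difference of the inputs: 7.5378979036 − 7.1084733974 = 0.4294245062
Correction (A(h/2) − A(h))/(4 − 1) = 0.4294245062/3 = 0.1431415021
R = A(h/2) + (A(h/2) − A(h))/3 = 7.5378979036 + 0.1431415021 = 7.6810394057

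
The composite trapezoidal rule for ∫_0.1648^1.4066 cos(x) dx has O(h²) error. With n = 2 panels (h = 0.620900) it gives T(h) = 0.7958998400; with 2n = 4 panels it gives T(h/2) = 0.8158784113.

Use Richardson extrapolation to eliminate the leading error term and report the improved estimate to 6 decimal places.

0.822538

Leading term ∝ h^2; use weight 4 = 2^2.
Numerator 4 × A(h/2) − A(h) = 4 × 0.8158784113 − 0.7958998400 = 2.4676138052
Extrapolated: 2.4676138052 / 3 = 0.8225379351
Shift from A(h/2): +0.0066595238.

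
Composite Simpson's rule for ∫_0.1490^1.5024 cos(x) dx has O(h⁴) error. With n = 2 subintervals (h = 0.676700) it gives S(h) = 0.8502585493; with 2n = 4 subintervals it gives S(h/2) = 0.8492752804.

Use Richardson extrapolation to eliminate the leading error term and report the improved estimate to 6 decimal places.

r = 4, so 2^r = 16.
2^4×A(h/2) = 13.5884044864; minus A(h) gives 12.7381459371.
12.7381459371 ÷ 15 = 0.8492097291
Gap between inputs: 9.833e-04; correction applied: −0.0000655513.

0.849210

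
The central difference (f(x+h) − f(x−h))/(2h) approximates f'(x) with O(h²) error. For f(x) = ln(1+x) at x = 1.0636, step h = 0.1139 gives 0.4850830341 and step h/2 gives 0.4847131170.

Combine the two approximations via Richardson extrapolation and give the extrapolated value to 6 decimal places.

0.484590

Method order is 2; weight 2^2 = 4.
Weighted: 1.9388524680 − 0.4850830341 = 1.4537694339
Denominator 4 − 1 = 3.
1.4537694339 ÷ 3 = 0.4845898113
Correction |R − A(h/2)| = 1.233e-04; gap |A(h/2) − A(h)| = 3.699e-04.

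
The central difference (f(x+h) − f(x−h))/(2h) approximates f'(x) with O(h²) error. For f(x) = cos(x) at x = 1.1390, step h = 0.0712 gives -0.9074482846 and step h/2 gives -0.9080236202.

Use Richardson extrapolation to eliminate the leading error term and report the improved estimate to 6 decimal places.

-0.908215

Method order is 2; weight 2^2 = 4.
Numerator 4·A(h/2) − A(h) = 4·(-0.9080236202) − (-0.9074482846) = -2.7246461962
R = (-2.7246461962)/3 = -0.9082153987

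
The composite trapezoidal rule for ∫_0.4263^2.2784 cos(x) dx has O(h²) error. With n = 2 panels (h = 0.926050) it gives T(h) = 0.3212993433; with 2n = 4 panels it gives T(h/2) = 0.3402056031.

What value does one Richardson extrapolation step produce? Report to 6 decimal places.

0.346508

With r = 2 the leading error scales as h^2, so the weight is 2^2 = 4.
2^2×A(h/2) = 1.3608224124; minus A(h) gives 1.0395230691.
(4×0.3402056031 − 0.3212993433)/(4 − 1) = 0.3465076897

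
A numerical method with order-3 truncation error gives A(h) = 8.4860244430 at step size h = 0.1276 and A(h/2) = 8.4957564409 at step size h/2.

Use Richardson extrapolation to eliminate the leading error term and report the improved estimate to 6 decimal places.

Order 3 gives 2^r = 8 and 2^r − 1 = 7.
8*8.4957564409 − 8.4860244430 = 59.4800270842
R = 59.4800270842/7 = 8.4971467263
Correction |R − A(h/2)| = 1.390e-03; gap |A(h/2) − A(h)| = 9.732e-03.

8.497147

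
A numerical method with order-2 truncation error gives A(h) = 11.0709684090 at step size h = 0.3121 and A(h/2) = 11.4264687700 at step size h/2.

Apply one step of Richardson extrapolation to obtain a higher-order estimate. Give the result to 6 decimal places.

Leading term ∝ h^2; use weight 4 = 2^2.
Difference of the inputs: 11.4264687700 − 11.0709684090 = 0.3555003610
Correction (A(h/2) − A(h))/(4 − 1) = 0.3555003610/3 = 0.1185001203
R = 11.4264687700 + 0.1185001203 = 11.5449688903

11.544969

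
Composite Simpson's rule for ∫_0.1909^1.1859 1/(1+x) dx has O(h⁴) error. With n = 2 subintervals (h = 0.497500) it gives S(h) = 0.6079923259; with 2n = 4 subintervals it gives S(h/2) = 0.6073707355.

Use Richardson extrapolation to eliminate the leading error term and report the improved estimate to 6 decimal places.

0.607329

Error is O(h^4); halving h shrinks it by 2^4 = 16.
Weighted: 9.7179317680 − 0.6079923259 = 9.1099394421
Divide by 2^4 − 1 = 15.
9.1099394421 ÷ 15 = 0.6073292961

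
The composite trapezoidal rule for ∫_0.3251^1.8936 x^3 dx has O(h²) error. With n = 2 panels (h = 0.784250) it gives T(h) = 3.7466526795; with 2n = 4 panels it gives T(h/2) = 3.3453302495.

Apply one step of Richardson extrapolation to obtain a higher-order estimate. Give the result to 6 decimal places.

With r = 2 the leading error scales as h^2, so the weight is 2^2 = 4.
Weighted: 13.3813209980 − 3.7466526795 = 9.6346683185
9.6346683185 ÷ 3 = 3.2115561062

3.211556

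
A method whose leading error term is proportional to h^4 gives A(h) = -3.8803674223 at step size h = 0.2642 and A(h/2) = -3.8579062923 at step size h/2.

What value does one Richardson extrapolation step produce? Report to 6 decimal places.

With r = 4 the leading error scales as h^4, so the weight is 2^4 = 16.
Difference of the inputs: -3.8579062923 − (-3.8803674223) = 0.0224611300
Divide by 2^4 − 1 = 15: 0.0224611300/15 = 0.0014974087
R = A(h/2) + (A(h/2) − A(h))/15 = -3.8579062923 + 0.0014974087 = -3.8564088836

-3.856409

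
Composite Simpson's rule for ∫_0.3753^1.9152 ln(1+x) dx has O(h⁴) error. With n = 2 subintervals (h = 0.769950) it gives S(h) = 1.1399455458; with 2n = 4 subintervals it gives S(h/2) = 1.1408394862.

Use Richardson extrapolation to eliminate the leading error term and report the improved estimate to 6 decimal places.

Order 4 gives 2^r = 16 and 2^r − 1 = 15.
Weighted: 18.2534317792 − 1.1399455458 = 17.1134862334
Denominator 16 − 1 = 15.
17.1134862334 ÷ 15 = 1.1408990822

1.140899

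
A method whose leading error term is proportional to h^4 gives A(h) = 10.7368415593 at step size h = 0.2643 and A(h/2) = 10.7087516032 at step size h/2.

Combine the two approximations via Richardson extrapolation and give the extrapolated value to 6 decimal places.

10.706879

r = 4: numerator weight 16, denominator 15.
Weighted: 171.3400256512 − 10.7368415593 = 160.6031840919
(16*10.7087516032 − 10.7368415593)/(16 − 1) = 10.7068789395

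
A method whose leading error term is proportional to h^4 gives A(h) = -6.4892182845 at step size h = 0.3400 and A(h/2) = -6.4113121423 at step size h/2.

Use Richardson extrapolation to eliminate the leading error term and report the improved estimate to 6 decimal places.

-6.406118

Method order is 4; weight 2^4 = 16.
Weighted: (-102.5809942768) − (-6.4892182845) = -96.0917759923
(16 × (-6.4113121423) − (-6.4892182845))/(16 − 1) = -6.4061183995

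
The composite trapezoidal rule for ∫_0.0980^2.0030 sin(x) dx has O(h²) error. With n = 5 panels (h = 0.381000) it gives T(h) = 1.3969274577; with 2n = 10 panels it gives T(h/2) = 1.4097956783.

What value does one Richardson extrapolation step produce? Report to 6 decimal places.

1.414085

With r = 2 the leading error scales as h^2, so the weight is 2^2 = 4.
4·1.4097956783 − 1.3969274577 = 4.2422552555
Denominator 4 − 1 = 3.
Extrapolated: 4.2422552555 / 3 = 1.4140850852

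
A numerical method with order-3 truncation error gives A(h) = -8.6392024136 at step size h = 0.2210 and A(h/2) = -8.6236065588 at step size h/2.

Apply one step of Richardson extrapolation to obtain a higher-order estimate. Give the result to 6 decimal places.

Error is O(h^3); halving h shrinks it by 2^3 = 8.
Numerator 8*A(h/2) − A(h) = 8*(-8.6236065588) − (-8.6392024136) = -60.3496500568
Denominator 8 − 1 = 7.
R = (-60.3496500568)/7 = -8.6213785795
Correction |R − A(h/2)| = 2.228e-03; gap |A(h/2) − A(h)| = 1.560e-02.

-8.621379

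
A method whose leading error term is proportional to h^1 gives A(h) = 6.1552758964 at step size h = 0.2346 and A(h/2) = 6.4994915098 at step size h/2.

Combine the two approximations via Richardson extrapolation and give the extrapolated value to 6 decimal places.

r = 1: numerator weight 2, denominator 1.
2·6.4994915098 = 12.9989830196; subtract 6.1552758964 → 6.8437071232
Divide by 2^1 − 1 = 1.
So the Richardson estimate is 6.8437071232.
Correction |R − A(h/2)| = 3.442e-01; gap |A(h/2) − A(h)| = 3.442e-01.

6.843707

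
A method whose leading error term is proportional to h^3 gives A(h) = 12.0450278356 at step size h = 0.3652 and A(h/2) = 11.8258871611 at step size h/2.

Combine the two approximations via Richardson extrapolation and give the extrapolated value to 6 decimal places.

With r = 3 the leading error scales as h^3, so the weight is 2^3 = 8.
8×11.8258871611 − 12.0450278356 = 82.5620694532
Denominator 8 − 1 = 7.
Result: 11.7945813505

11.794581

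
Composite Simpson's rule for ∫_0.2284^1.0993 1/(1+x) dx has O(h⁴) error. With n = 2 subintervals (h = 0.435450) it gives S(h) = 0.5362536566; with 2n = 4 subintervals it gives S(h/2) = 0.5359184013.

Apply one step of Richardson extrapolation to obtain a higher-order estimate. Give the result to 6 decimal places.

0.535896

r = 4: numerator weight 16, denominator 15.
Numerator 16×A(h/2) − A(h) = 16×0.5359184013 − 0.5362536566 = 8.0384407642
(16×0.5359184013 − 0.5362536566)/(16 − 1) = 0.5358960509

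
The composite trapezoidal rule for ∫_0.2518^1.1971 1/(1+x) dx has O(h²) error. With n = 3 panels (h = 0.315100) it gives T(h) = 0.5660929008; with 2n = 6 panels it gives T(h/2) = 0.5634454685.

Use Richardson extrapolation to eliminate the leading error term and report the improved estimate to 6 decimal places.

0.562563

r = 2, so 2^r = 4.
Difference of the inputs: 0.5634454685 − 0.5660929008 = -0.0026474323
Divide by 2^2 − 1 = 3: (-0.0026474323)/3 = -0.0008824774
R = 0.5634454685 − 0.0008824774 = 0.5625629911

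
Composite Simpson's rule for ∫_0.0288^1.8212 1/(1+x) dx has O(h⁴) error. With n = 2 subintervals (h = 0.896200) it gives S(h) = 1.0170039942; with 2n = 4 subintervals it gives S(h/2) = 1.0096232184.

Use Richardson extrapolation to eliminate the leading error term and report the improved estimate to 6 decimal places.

The method has order 4: 2^4 = 16.
16*1.0096232184 = 16.1539714944; 16.1539714944 − 1.0170039942 = 15.1369675002
Extrapolated: 15.1369675002 / 15 = 1.0091311667
Correction |R − A(h/2)| = 4.921e-04; gap |A(h/2) − A(h)| = 7.381e-03.

1.009131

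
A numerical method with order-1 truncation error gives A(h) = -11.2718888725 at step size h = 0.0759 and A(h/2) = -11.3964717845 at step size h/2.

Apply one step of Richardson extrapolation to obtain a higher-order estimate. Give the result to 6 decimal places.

Leading term ∝ h^1; use weight 2 = 2^1.
2 × (-11.3964717845) − (-11.2718888725) = -11.5210546965
Divide by 2^1 − 1 = 1.
R = (-11.5210546965)/1 = -11.5210546965

-11.521055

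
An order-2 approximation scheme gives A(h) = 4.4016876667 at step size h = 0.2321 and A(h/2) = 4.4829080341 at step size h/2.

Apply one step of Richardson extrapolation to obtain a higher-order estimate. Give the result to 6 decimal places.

Order 2 gives 2^r = 4 and 2^r − 1 = 3.
Difference of the inputs: 4.4829080341 − 4.4016876667 = 0.0812203674
Divide by 2^2 − 1 = 3: 0.0812203674/3 = 0.0270734558
R = A(h/2) + (A(h/2) − A(h))/3 = 4.4829080341 + 0.0270734558 = 4.5099814899

4.509981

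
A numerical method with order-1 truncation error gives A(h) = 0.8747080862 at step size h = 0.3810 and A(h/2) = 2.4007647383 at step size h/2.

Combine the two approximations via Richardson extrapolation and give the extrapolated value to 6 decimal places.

r = 1, so 2^r = 2.
2 × 2.4007647383 − 0.8747080862 = 3.9268213904
3.9268213904 ÷ 1 = 3.9268213904

3.926821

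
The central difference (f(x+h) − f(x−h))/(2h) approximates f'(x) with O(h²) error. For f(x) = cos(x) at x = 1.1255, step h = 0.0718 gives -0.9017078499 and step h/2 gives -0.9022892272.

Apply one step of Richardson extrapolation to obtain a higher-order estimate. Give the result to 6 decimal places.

Order 2 gives 2^r = 4 and 2^r − 1 = 3.
Top: 4(-0.9022892272) − (-0.9017078499) = -2.7074490589
Denominator 4 − 1 = 3.
Result: -0.9024830196
Shift from A(h/2): −0.0001937924.

-0.902483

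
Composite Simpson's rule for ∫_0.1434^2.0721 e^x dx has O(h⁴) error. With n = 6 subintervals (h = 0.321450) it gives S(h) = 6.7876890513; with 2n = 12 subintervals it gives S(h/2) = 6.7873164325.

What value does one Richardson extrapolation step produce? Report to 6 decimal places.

6.787292

Error is O(h^4); halving h shrinks it by 2^4 = 16.
Difference of the inputs: 6.7873164325 − 6.7876890513 = -0.0003726188
Correction (A(h/2) − A(h))/(16 − 1) = (-0.0003726188)/15 = -0.0000248413
R = 6.7873164325 − 0.0000248413 = 6.7872915912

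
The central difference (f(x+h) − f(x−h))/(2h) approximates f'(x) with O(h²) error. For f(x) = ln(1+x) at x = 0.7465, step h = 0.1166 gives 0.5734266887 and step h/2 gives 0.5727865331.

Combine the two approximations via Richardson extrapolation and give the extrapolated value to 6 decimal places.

0.572573

With r = 2 the leading error scales as h^2, so the weight is 2^2 = 4.
2^2·A(h/2) = 2.2911461324; minus A(h) gives 1.7177194437.
Extrapolated: 1.7177194437 / 3 = 0.5725731479
Shift from A(h/2): −0.0002133852.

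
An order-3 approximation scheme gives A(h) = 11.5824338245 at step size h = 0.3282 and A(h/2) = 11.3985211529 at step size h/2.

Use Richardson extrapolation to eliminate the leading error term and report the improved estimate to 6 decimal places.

The method has order 3: 2^3 = 8.
8 × 11.3985211529 = 91.1881692232; 91.1881692232 − 11.5824338245 = 79.6057353987
Divide by 2^3 − 1 = 7.
Extrapolated: 79.6057353987 / 7 = 11.3722479141
Shift from A(h/2): −0.0262732388.

11.372248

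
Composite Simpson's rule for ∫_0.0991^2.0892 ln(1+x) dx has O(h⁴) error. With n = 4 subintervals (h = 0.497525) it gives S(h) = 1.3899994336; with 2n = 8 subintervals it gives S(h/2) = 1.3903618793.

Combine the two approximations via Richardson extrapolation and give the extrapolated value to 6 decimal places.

1.390386

The method has order 4: 2^4 = 16.
A(h/2) − A(h) = 1.3903618793 − 1.3899994336 = 0.0003624457
Correction (A(h/2) − A(h))/(16 − 1) = 0.0003624457/15 = 0.0000241630
R = A(h/2) + (A(h/2) − A(h))/15 = 1.3903618793 + 0.0000241630 = 1.3903860423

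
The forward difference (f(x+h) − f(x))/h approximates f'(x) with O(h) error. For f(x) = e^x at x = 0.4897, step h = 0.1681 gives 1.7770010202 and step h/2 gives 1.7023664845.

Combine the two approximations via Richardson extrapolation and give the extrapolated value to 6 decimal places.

Order 1 gives 2^r = 2 and 2^r − 1 = 1.
A(h/2) − A(h) = 1.7023664845 − 1.7770010202 = -0.0746345357
Correction (A(h/2) − A(h))/(2 − 1) = (-0.0746345357)/1 = -0.0746345357
R = 1.7023664845 − 0.0746345357 = 1.6277319488

1.627732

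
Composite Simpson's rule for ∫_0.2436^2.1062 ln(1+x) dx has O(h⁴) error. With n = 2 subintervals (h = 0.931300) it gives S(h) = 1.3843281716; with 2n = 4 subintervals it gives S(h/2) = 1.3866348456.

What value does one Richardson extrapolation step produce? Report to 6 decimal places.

1.386789

The method has order 4: 2^4 = 16.
Difference of the inputs: 1.3866348456 − 1.3843281716 = 0.0023066740
Divide by 2^4 − 1 = 15: 0.0023066740/15 = 0.0001537783
R = 1.3866348456 + 0.0001537783 = 1.3867886239
Correction |R − A(h/2)| = 1.538e-04; gap |A(h/2) − A(h)| = 2.307e-03.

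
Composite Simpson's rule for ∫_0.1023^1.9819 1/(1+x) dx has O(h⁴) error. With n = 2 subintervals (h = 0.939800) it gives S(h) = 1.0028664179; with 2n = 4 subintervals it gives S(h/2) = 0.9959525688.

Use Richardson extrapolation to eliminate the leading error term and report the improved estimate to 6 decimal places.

0.995492

r = 4, so 2^r = 16.
16·0.9959525688 = 15.9352411008; subtract 1.0028664179 → 14.9323746829
Denominator 16 − 1 = 15.
R = 14.9323746829/15 = 0.9954916455
Gap between inputs: 6.914e-03; correction applied: −0.0004609233.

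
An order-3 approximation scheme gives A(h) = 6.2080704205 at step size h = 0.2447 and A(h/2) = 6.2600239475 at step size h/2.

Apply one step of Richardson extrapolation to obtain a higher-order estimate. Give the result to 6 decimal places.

Order 3 gives 2^r = 8 and 2^r − 1 = 7.
8*6.2600239475 = 50.0801915800; 50.0801915800 − 6.2080704205 = 43.8721211595
Denominator 8 − 1 = 7.
So the Richardson estimate is 6.2674458799.
Shift from A(h/2): +0.0074219324.

6.267446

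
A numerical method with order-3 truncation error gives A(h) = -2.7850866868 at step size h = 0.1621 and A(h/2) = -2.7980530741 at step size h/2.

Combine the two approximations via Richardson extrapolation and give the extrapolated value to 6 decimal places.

-2.799905

Order 3 gives 2^r = 8 and 2^r − 1 = 7.
Numerator 8*A(h/2) − A(h) = 8*(-2.7980530741) − (-2.7850866868) = -19.5993379060
R = (-19.5993379060)/7 = -2.7999054151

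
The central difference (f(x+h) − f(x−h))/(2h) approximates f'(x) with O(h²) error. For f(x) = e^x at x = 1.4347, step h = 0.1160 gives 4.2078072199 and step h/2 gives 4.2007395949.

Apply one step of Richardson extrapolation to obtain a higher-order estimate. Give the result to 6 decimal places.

4.198384

The method has order 2: 2^2 = 4.
A(h/2) − A(h) = 4.2007395949 − 4.2078072199 = -0.0070676250
Correction (A(h/2) − A(h))/(4 − 1) = (-0.0070676250)/3 = -0.0023558750
R = 4.2007395949 − 0.0023558750 = 4.1983837199
Gap between inputs: 7.068e-03; correction applied: −0.0023558750.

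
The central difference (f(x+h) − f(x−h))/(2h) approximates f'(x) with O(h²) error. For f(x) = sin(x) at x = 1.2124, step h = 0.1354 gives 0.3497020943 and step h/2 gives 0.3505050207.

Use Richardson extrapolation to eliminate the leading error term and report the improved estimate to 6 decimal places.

0.350773

Order 2 gives 2^r = 4 and 2^r − 1 = 3.
2^2×A(h/2) = 1.4020200828; minus A(h) gives 1.0523179885.
Denominator 4 − 1 = 3.
(4×0.3505050207 − 0.3497020943)/(4 − 1) = 0.3507726628
Gap between inputs: 8.029e-04; correction applied: +0.0002676421.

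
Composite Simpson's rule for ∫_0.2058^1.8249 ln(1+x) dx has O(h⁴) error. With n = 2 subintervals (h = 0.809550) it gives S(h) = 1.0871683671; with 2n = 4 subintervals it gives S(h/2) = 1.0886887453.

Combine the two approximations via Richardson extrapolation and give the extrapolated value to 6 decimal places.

Error is O(h^4); halving h shrinks it by 2^4 = 16.
Weighted: 17.4190199248 − 1.0871683671 = 16.3318515577
Divide by 2^4 − 1 = 15.
So the Richardson estimate is 1.0887901038.
Gap between inputs: 1.520e-03; correction applied: +0.0001013585.

1.088790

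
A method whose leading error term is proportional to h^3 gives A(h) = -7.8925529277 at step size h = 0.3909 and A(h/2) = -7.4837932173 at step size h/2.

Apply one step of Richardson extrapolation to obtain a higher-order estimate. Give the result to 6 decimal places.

-7.425399

Error is O(h^3); halving h shrinks it by 2^3 = 8.
Weighted: (-59.8703457384) − (-7.8925529277) = -51.9777928107
Denominator 8 − 1 = 7.
R = (-51.9777928107)/7 = -7.4253989730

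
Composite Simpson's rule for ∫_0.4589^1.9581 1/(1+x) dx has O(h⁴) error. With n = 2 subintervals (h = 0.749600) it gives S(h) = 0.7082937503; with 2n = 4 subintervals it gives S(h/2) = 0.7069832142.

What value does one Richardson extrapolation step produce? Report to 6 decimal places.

0.706896

Leading term ∝ h^4; use weight 16 = 2^4.
16 × 0.7069832142 = 11.3117314272; subtract 0.7082937503 → 10.6034376769
(16 × 0.7069832142 − 0.7082937503)/(16 − 1) = 0.7068958451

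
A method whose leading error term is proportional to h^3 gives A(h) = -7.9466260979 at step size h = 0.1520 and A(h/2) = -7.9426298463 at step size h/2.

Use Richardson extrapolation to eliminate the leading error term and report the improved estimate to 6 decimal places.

-7.942059

The method has order 3: 2^3 = 8.
2^3*A(h/2) = -63.5410387704; minus A(h) gives -55.5944126725.
(8*(-7.9426298463) − (-7.9466260979))/(8 − 1) = -7.9420589532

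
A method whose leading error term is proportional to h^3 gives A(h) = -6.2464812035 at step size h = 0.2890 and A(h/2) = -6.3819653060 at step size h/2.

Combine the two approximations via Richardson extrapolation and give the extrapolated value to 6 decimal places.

-6.401320

With r = 3 the leading error scales as h^3, so the weight is 2^3 = 8.
Weighted: (-51.0557224480) − (-6.2464812035) = -44.8092412445
Denominator 8 − 1 = 7.
R = (-44.8092412445)/7 = -6.4013201778
Gap between inputs: 1.355e-01; correction applied: −0.0193548718.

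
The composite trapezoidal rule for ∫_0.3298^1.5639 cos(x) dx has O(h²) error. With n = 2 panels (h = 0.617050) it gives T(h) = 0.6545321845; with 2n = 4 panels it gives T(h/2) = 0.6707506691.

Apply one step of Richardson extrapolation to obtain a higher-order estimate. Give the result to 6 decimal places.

0.676157

Leading term ∝ h^2; use weight 4 = 2^2.
Numerator 4*A(h/2) − A(h) = 4*0.6707506691 − 0.6545321845 = 2.0284704919
R = 2.0284704919/3 = 0.6761568306
Gap between inputs: 1.622e-02; correction applied: +0.0054061615.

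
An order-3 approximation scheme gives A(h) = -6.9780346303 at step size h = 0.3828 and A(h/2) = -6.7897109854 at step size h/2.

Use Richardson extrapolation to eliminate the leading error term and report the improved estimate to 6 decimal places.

Leading term ∝ h^3; use weight 8 = 2^3.
Weighted: (-54.3176878832) − (-6.9780346303) = -47.3396532529
Divide by 2^3 − 1 = 7.
(8 × (-6.7897109854) − (-6.9780346303))/(8 − 1) = -6.7628076076
Gap between inputs: 1.883e-01; correction applied: +0.0269033778.

-6.762808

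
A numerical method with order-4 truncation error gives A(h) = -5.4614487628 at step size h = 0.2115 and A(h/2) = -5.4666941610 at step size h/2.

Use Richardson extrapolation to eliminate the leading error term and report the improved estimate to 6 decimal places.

Leading term ∝ h^4; use weight 16 = 2^4.
16·(-5.4666941610) = -87.4671065760; (-87.4671065760) − (-5.4614487628) = -82.0056578132
Extrapolated: (-82.0056578132) / 15 = -5.4670438542

-5.467044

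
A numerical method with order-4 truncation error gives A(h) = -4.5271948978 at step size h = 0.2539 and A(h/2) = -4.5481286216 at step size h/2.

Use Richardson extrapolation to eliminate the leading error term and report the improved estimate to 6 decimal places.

-4.549524

The method has order 4: 2^4 = 16.
16*(-4.5481286216) − (-4.5271948978) = -68.2428630478
R = (-68.2428630478)/15 = -4.5495242032
Shift from A(h/2): −0.0013955816.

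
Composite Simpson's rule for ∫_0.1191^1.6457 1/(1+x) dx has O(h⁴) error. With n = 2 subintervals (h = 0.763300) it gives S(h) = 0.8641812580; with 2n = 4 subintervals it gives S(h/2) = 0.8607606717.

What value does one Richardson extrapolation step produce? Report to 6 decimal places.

0.860533

Method order is 4; weight 2^4 = 16.
Top: 16(0.8607606717) − (0.8641812580) = 12.9079894892
Divide by 2^4 − 1 = 15.
So the Richardson estimate is 0.8605326326.
Shift from A(h/2): −0.0002280391.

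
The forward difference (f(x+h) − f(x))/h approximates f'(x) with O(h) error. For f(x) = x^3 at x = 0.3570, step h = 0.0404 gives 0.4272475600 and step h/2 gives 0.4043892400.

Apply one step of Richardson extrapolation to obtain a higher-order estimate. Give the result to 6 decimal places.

0.381531

Leading term ∝ h^1; use weight 2 = 2^1.
2*0.4043892400 = 0.8087784800; 0.8087784800 − 0.4272475600 = 0.3815309200
Denominator 2 − 1 = 1.
R = 0.3815309200/1 = 0.3815309200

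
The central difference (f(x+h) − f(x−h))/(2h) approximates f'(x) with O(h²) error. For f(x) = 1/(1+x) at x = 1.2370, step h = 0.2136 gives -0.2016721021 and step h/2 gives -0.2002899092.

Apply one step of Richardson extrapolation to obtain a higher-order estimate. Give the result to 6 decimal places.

-0.199829

Error is O(h^2); halving h shrinks it by 2^2 = 4.
2^2·A(h/2) = -0.8011596368; minus A(h) gives -0.5994875347.
Denominator 4 − 1 = 3.
So the Richardson estimate is -0.1998291782.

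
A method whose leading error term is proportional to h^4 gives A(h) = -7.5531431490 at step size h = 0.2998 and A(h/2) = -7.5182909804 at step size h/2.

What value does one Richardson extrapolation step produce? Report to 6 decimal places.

Method order is 4; weight 2^4 = 16.
A(h/2) − A(h) = -7.5182909804 − (-7.5531431490) = 0.0348521686
Divide by 2^4 − 1 = 15: 0.0348521686/15 = 0.0023234779
R = -7.5182909804 + 0.0023234779 = -7.5159675025
Correction |R − A(h/2)| = 2.323e-03; gap |A(h/2) − A(h)| = 3.485e-02.

-7.515968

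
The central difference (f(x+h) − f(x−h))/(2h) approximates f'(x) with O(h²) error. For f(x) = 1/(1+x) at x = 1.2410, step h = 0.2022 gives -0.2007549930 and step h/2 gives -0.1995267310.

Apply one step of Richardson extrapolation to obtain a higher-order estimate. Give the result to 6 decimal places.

-0.199117

r = 2, so 2^r = 4.
4 × (-0.1995267310) = -0.7981069240; subtract (-0.2007549930) → -0.5973519310
Divide by 2^2 − 1 = 3.
Result: -0.1991173103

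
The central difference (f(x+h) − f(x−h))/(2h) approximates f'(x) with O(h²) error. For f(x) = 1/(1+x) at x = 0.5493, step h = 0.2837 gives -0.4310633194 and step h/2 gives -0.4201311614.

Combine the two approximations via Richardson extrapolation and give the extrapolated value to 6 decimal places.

-0.416487

r = 2: numerator weight 4, denominator 3.
4 × (-0.4201311614) = -1.6805246456; subtract (-0.4310633194) → -1.2494613262
Divide by 2^2 − 1 = 3.
(4 × (-0.4201311614) − (-0.4310633194))/(4 − 1) = -0.4164871087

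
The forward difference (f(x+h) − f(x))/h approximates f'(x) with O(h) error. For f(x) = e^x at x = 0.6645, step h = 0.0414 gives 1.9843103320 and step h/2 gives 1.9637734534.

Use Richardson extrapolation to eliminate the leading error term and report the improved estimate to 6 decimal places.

1.943237

Error is O(h^1); halving h shrinks it by 2^1 = 2.
2 × 1.9637734534 − 1.9843103320 = 1.9432365748
Denominator 2 − 1 = 1.
R = 1.9432365748/1 = 1.9432365748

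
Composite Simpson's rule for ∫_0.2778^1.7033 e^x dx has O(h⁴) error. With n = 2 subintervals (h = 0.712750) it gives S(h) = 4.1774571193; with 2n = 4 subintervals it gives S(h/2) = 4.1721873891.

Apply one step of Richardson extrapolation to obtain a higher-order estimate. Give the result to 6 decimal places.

r = 4, so 2^r = 16.
Difference of the inputs: 4.1721873891 − 4.1774571193 = -0.0052697302
Divide by 2^4 − 1 = 15: (-0.0052697302)/15 = -0.0003513153
R = 4.1721873891 − 0.0003513153 = 4.1718360738

4.171836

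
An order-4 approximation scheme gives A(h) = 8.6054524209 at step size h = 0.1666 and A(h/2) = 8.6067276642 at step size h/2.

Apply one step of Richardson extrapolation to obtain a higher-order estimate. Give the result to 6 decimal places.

8.606813

The method has order 4: 2^4 = 16.
Numerator 16*A(h/2) − A(h) = 16*8.6067276642 − 8.6054524209 = 129.1021902063
Divide by 2^4 − 1 = 15.
So the Richardson estimate is 8.6068126804.
Correction |R − A(h/2)| = 8.502e-05; gap |A(h/2) − A(h)| = 1.275e-03.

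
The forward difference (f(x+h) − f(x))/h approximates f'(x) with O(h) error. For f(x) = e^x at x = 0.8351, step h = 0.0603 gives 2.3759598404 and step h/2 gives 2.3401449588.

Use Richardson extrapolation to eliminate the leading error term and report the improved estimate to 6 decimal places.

2.304330

With r = 1 the leading error scales as h^1, so the weight is 2^1 = 2.
2^1·A(h/2) = 4.6802899176; minus A(h) gives 2.3043300772.
Divide by 2^1 − 1 = 1.
2.3043300772 ÷ 1 = 2.3043300772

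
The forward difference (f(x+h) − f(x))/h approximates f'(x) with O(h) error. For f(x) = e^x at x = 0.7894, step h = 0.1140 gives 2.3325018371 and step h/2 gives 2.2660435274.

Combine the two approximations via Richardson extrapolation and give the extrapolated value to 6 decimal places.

2.199585

Error is O(h^1); halving h shrinks it by 2^1 = 2.
2 × 2.2660435274 − 2.3325018371 = 2.1995852177
2.1995852177 ÷ 1 = 2.1995852177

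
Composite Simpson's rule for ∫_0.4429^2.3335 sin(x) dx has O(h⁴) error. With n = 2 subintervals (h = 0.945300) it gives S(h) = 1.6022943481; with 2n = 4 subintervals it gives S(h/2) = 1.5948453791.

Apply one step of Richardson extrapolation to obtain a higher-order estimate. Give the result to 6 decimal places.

r = 4, so 2^r = 16.
Weighted: 25.5175260656 − 1.6022943481 = 23.9152317175
Denominator 16 − 1 = 15.
So the Richardson estimate is 1.5943487812.
Shift from A(h/2): −0.0004965979.

1.594349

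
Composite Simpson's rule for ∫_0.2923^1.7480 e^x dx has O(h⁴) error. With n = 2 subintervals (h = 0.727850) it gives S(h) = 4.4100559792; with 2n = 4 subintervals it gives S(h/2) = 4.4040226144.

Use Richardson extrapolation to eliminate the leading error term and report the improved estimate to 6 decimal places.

Error is O(h^4); halving h shrinks it by 2^4 = 16.
16·4.4040226144 = 70.4643618304; 70.4643618304 − 4.4100559792 = 66.0543058512
66.0543058512 ÷ 15 = 4.4036203901

4.403620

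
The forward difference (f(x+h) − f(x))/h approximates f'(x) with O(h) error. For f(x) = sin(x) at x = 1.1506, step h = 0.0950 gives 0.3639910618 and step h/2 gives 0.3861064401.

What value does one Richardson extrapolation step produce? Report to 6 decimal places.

Error is O(h^1); halving h shrinks it by 2^1 = 2.
2×0.3861064401 = 0.7722128802; 0.7722128802 − 0.3639910618 = 0.4082218184
0.4082218184 ÷ 1 = 0.4082218184

0.408222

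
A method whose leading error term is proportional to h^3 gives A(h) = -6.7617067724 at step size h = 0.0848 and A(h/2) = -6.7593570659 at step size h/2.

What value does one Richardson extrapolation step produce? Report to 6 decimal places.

-6.759021

Order 3 gives 2^r = 8 and 2^r − 1 = 7.
A(h/2) − A(h) = -6.7593570659 − (-6.7617067724) = 0.0023497065
Correction (A(h/2) − A(h))/(8 − 1) = 0.0023497065/7 = 0.0003356724
R = -6.7593570659 + 0.0003356724 = -6.7590213935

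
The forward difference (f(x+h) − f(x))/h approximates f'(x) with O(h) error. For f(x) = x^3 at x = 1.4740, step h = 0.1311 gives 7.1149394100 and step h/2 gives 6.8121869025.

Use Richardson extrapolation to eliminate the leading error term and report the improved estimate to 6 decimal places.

6.509434

Order 1 gives 2^r = 2 and 2^r − 1 = 1.
Numerator 2·A(h/2) − A(h) = 2·6.8121869025 − 7.1149394100 = 6.5094343950
Denominator 2 − 1 = 1.
6.5094343950 ÷ 1 = 6.5094343950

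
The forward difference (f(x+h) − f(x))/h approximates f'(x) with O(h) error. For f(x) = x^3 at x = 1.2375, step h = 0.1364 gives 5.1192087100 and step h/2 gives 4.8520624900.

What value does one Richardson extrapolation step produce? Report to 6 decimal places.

4.584916

Method order is 1; weight 2^1 = 2.
2 × 4.8520624900 − 5.1192087100 = 4.5849162700
Divide by 2^1 − 1 = 1.
R = 4.5849162700/1 = 4.5849162700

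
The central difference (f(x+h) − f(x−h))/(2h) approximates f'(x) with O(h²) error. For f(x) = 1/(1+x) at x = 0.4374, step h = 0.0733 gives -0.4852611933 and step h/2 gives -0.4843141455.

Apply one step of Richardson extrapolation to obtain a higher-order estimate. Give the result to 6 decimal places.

-0.483998

r = 2: numerator weight 4, denominator 3.
Difference of the inputs: -0.4843141455 − (-0.4852611933) = 0.0009470478
Divide by 2^2 − 1 = 3: 0.0009470478/3 = 0.0003156826
R = -0.4843141455 + 0.0003156826 = -0.4839984629
Shift from A(h/2): +0.0003156826.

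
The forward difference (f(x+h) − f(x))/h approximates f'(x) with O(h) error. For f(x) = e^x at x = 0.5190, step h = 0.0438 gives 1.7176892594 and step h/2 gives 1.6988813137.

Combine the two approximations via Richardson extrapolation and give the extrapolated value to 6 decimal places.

With r = 1 the leading error scales as h^1, so the weight is 2^1 = 2.
Numerator 2×A(h/2) − A(h) = 2×1.6988813137 − 1.7176892594 = 1.6800733680
(2×1.6988813137 − 1.7176892594)/(2 − 1) = 1.6800733680
Gap between inputs: 1.881e-02; correction applied: −0.0188079457.

1.680073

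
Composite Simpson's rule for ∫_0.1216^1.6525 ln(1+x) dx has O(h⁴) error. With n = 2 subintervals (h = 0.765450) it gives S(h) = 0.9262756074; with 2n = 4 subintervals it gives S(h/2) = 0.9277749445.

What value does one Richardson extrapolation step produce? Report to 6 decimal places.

0.927875

Error is O(h^4); halving h shrinks it by 2^4 = 16.
16*0.9277749445 = 14.8443991120; subtract 0.9262756074 → 13.9181235046
Denominator 16 − 1 = 15.
Extrapolated: 13.9181235046 / 15 = 0.9278749003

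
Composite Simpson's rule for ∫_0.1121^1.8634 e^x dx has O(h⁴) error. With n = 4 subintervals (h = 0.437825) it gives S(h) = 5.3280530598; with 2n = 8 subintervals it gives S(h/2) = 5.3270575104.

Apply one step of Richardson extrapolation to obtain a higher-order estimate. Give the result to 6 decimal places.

5.326991

Method order is 4; weight 2^4 = 16.
16·5.3270575104 = 85.2329201664; subtract 5.3280530598 → 79.9048671066
Divide by 2^4 − 1 = 15.
Result: 5.3269911404
Correction |R − A(h/2)| = 6.637e-05; gap |A(h/2) − A(h)| = 9.955e-04.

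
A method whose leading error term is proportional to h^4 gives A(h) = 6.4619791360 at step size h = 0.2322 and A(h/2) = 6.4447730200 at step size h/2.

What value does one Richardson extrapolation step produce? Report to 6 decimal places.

6.443626

The method has order 4: 2^4 = 16.
Difference of the inputs: 6.4447730200 − 6.4619791360 = -0.0172061160
Divide by 2^4 − 1 = 15: (-0.0172061160)/15 = -0.0011470744
R = 6.4447730200 − 0.0011470744 = 6.4436259456
Shift from A(h/2): −0.0011470744.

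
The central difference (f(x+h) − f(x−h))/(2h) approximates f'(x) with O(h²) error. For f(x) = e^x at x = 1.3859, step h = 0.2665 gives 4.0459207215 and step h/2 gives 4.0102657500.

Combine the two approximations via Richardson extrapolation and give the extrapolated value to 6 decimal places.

3.998381

Error is O(h^2); halving h shrinks it by 2^2 = 4.
4·4.0102657500 − 4.0459207215 = 11.9951422785
Extrapolated: 11.9951422785 / 3 = 3.9983807595
Shift from A(h/2): −0.0118849905.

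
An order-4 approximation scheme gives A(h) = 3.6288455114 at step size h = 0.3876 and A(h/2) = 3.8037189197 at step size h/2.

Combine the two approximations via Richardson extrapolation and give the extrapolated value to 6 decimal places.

Leading term ∝ h^4; use weight 16 = 2^4.
16 × 3.8037189197 − 3.6288455114 = 57.2306572038
(16 × 3.8037189197 − 3.6288455114)/(16 − 1) = 3.8153771469

3.815377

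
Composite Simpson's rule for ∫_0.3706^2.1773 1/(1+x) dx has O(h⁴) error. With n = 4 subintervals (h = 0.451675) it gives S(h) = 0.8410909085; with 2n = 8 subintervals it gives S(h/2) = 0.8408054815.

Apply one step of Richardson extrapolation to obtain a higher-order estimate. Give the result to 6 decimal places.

0.840786

With r = 4 the leading error scales as h^4, so the weight is 2^4 = 16.
16·0.8408054815 = 13.4528877040; 13.4528877040 − 0.8410909085 = 12.6117967955
Divide by 2^4 − 1 = 15.
12.6117967955 ÷ 15 = 0.8407864530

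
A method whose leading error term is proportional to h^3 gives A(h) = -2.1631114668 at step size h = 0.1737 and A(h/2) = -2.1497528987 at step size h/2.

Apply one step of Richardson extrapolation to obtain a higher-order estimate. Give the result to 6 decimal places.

Error is O(h^3); halving h shrinks it by 2^3 = 8.
8 × (-2.1497528987) = -17.1980231896; (-17.1980231896) − (-2.1631114668) = -15.0349117228
Extrapolated: (-15.0349117228) / 7 = -2.1478445318
Correction |R − A(h/2)| = 1.908e-03; gap |A(h/2) − A(h)| = 1.336e-02.

-2.147845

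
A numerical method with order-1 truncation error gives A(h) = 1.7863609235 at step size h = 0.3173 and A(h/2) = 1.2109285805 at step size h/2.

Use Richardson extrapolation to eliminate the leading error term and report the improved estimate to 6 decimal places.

0.635496

r = 1: numerator weight 2, denominator 1.
2·1.2109285805 − 1.7863609235 = 0.6354962375
Denominator 2 − 1 = 1.
(2·1.2109285805 − 1.7863609235)/(2 − 1) = 0.6354962375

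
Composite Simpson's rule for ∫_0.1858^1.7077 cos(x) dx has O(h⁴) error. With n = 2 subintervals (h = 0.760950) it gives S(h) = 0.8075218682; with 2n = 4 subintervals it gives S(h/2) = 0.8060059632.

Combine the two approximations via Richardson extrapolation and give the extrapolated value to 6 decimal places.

With r = 4 the leading error scales as h^4, so the weight is 2^4 = 16.
16 × 0.8060059632 = 12.8960954112; 12.8960954112 − 0.8075218682 = 12.0885735430
Divide by 2^4 − 1 = 15.
Extrapolated: 12.0885735430 / 15 = 0.8059049029

0.805905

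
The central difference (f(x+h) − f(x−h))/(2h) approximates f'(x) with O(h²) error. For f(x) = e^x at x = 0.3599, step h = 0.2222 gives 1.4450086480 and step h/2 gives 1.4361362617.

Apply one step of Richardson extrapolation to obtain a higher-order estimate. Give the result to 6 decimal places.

1.433179

Method order is 2; weight 2^2 = 4.
2^2·A(h/2) = 5.7445450468; minus A(h) gives 4.2995363988.
Extrapolated: 4.2995363988 / 3 = 1.4331787996
Shift from A(h/2): −0.0029574621.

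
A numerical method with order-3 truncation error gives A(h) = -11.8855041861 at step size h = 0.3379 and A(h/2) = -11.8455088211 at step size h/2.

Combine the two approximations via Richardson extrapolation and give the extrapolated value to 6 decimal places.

-11.839795

r = 3: numerator weight 8, denominator 7.
8×(-11.8455088211) = -94.7640705688; subtract (-11.8855041861) → -82.8785663827
R = (-82.8785663827)/7 = -11.8397951975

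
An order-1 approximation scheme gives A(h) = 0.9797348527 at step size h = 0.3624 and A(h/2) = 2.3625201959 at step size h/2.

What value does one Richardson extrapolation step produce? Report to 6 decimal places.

Leading term ∝ h^1; use weight 2 = 2^1.
2×2.3625201959 − 0.9797348527 = 3.7453055391
Divide by 2^1 − 1 = 1.
3.7453055391 ÷ 1 = 3.7453055391

3.745306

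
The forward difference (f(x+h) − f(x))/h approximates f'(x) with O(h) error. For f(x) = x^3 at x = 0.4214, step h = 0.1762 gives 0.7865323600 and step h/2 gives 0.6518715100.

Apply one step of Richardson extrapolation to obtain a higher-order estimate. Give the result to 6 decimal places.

With r = 1 the leading error scales as h^1, so the weight is 2^1 = 2.
Top: 2(0.6518715100) − (0.7865323600) = 0.5172106600
Denominator 2 − 1 = 1.
R = 0.5172106600/1 = 0.5172106600
Shift from A(h/2): −0.1346608500.

0.517211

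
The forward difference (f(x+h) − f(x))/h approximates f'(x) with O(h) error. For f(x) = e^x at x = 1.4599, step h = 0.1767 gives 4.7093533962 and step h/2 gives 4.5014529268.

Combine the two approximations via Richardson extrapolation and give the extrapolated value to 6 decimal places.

4.293552

Error is O(h^1); halving h shrinks it by 2^1 = 2.
2·4.5014529268 = 9.0029058536; 9.0029058536 − 4.7093533962 = 4.2935524574
4.2935524574 ÷ 1 = 4.2935524574
Correction |R − A(h/2)| = 2.079e-01; gap |A(h/2) − A(h)| = 2.079e-01.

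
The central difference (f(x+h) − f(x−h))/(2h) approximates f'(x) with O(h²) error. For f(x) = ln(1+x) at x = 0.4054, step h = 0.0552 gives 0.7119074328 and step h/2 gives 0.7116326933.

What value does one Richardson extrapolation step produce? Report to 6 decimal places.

0.711541

With r = 2 the leading error scales as h^2, so the weight is 2^2 = 4.
Top: 4(0.7116326933) − (0.7119074328) = 2.1346233404
Extrapolated: 2.1346233404 / 3 = 0.7115411135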